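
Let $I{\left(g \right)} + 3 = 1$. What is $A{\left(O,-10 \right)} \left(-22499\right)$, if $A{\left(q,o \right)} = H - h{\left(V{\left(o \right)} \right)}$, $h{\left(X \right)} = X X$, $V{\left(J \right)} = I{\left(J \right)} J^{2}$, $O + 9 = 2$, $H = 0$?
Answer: $899960000$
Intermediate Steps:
$I{\left(g \right)} = -2$ ($I{\left(g \right)} = -3 + 1 = -2$)
$O = -7$ ($O = -9 + 2 = -7$)
$V{\left(J \right)} = - 2 J^{2}$
$h{\left(X \right)} = X^{2}$
$A{\left(q,o \right)} = - 4 o^{4}$ ($A{\left(q,o \right)} = 0 - \left(- 2 o^{2}\right)^{2} = 0 - 4 o^{4} = - 4 o^{4}$)
$A{\left(O,-10 \right)} \left(-22499\right) = - 4 \left(-10\right)^{4} \left(-22499\right) = \left(-4\right) 10000 \left(-22499\right) = \left(-40000\right) \left(-22499\right) = 899960000$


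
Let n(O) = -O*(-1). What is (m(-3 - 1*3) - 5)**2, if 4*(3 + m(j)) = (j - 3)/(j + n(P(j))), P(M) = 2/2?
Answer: 22801/400 ≈ 57.003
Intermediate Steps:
P(M) = 1 (P(M) = 2*(1/2) = 1)
n(O) = O
m(j) = -3 + (-3 + j)/(4*(1 + j)) (m(j) = -3 + ((j - 3)/(j + 1))/4 = -3 + ((-3 + j)/(1 + j))/4 = -3 + (-3 + j)/(4*(1 + j)))
(m(-3 - 1*3) - 5)**2 = ((-15 - 11*(-3 - 1*3))/(4*(1 + (-3 - 1*3))) - 5)**2 = ((-15 - 11*(-3 - 3))/(4*(1 + (-3 - 3))) - 5)**2 = ((-15 - 11*(-6))/(4*(1 - 6)) - 5)**2 = ((1/4)*(-15 + 66)/(-5) - 5)**2 = ((1/4)*(-1/5)*51 - 5)**2 = (-51/20 - 5)**2 = (-151/20)**2 = 22801/400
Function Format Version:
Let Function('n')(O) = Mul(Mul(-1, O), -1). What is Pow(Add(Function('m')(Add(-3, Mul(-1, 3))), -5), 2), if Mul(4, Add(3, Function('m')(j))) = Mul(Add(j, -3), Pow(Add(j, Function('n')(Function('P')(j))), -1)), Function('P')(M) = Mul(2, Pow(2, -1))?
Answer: Rational(22801, 400) ≈ 57.003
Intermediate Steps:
Function('P')(M) = 1 (Function('P')(M) = Mul(2, Rational(1, 2)) = 1)
Function('n')(O) = O
Function('m')(j) = Add(-3, Mul(Rational(1, 4), Pow(Add(1, j), -1), Add(-3, j))) (Function('m')(j) = Add(-3, Mul(Rational(1, 4), Mul(Add(j, -3), Pow(Add(j, 1), -1)))) = Add(-3, Mul(Rational(1, 4), Mul(Add(-3, j), Pow(Add(1, j), -1)))) = Add(-3, Mul(Rational(1, 4), Mul(Pow(Add(1, j), -1), Add(-3, j)))) = Add(-3, Mul(Rational(1, 4), Pow(Add(1, j), -1), Add(-3, j))))
Pow(Add(Function('m')(Add(-3, Mul(-1, 3))), -5), 2) = Pow(Add(Mul(Rational(1, 4), Pow(Add(1, Add(-3, Mul(-1, 3))), -1), Add(-15, Mul(-11, Add(-3, Mul(-1, 3))))), -5), 2) = Pow(Add(Mul(Rational(1, 4), Pow(Add(1, Add(-3, -3)), -1), Add(-15, Mul(-11, Add(-3, -3)))), -5), 2) = Pow(Add(Mul(Rational(1, 4), Pow(Add(1, -6), -1), Add(-15, Mul(-11, -6))), -5), 2) = Pow(Add(Mul(Rational(1, 4), Pow(-5, -1), Add(-15, 66)), -5), 2) = Pow(Add(Mul(Rational(1, 4), Rational(-1, 5), 51), -5), 2) = Pow(Add(Rational(-51, 20), -5), 2) = Pow(Rational(-151, 20), 2) = Rational(22801, 400)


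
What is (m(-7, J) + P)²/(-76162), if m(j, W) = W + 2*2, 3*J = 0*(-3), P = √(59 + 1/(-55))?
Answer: -2062/2094455 - 8*√44605/2094455 ≈ -0.0017912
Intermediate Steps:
P = 2*√44605/55 (P = √(59 - 1/55) = √(3244/55) = 2*√44605/55 ≈ 7.6800)
J = 0 (J = (0*(-3))/3 = (⅓)*0 = 0)
m(j, W) = 4 + W (m(j, W) = W + 4 = 4 + W)
(m(-7, J) + P)²/(-76162) = ((4 + 0) + 2*√44605/55)²/(-76162) = (4 + 2*√44605/55)²*(-1/76162) = -(4 + 2*√44605/55)²/76162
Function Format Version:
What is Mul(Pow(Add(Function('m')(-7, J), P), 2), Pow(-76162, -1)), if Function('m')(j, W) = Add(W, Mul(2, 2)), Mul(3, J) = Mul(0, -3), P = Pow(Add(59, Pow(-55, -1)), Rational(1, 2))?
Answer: Add(Rational(-2062, 2094455), Mul(Rational(-8, 2094455), Pow(44605, Rational(1, 2)))) ≈ -0.0017912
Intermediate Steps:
P = Mul(Rational(2, 55), Pow(44605, Rational(1, 2))) (P = Pow(Add(59, Rational(-1, 55)), Rational(1, 2)) = Pow(Rational(3244, 55), Rational(1, 2)) = Mul(Rational(2, 55), Pow(44605, Rational(1, 2))) ≈ 7.6800)
J = 0 (J = Mul(Rational(1, 3), Mul(0, -3)) = Mul(Rational(1, 3), 0) = 0)
Function('m')(j, W) = Add(4, W) (Function('m')(j, W) = Add(W, 4) = Add(4, W))
Mul(Pow(Add(Function('m')(-7, J), P), 2), Pow(-76162, -1)) = Mul(Pow(Add(Add(4, 0), Mul(Rational(2, 55), Pow(44605, Rational(1, 2)))), 2), Pow(-76162, -1)) = Mul(Pow(Add(4, Mul(Rational(2, 55), Pow(44605, Rational(1, 2)))), 2), Rational(-1, 76162)) = Mul(Rational(-1, 76162), Pow(Add(4, Mul(Rational(2, 55), Pow(44605, Rational(1, 2)))), 2))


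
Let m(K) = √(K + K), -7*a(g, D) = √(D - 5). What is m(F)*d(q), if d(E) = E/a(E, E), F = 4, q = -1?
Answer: -14*I*√3/3 ≈ -8.0829*I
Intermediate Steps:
a(g, D) = -√(-5 + D)/7 (a(g, D) = -√(D - 5)/7 = -√(-5 + D)/7)
d(E) = -7*E/√(-5 + E) (d(E) = E/((-√(-5 + E)/7)) = E*(-7/√(-5 + E)) = -7*E/√(-5 + E))
m(K) = √2*√K (m(K) = √(2*K) = √2*√K)
m(F)*d(q) = (√2*√4)*(-7*(-1)/√(-5 - 1)) = (√2*2)*(-7*(-1)/√(-6)) = (2*√2)*(-7*(-1)*(-I*√6/6)) = (2*√2)*(-7*I*√6/6) = -14*I*√3/3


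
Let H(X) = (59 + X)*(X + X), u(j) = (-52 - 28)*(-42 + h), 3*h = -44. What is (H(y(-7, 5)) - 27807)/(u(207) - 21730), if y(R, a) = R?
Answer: 17121/10318 ≈ 1.6593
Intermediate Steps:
h = -44/3 (h = (⅓)*(-44) = -44/3 ≈ -14.667)
u(j) = 13600/3 (u(j) = (-52 - 28)*(-42 - 44/3) = -80*(-170/3) = 13600/3)
H(X) = 2*X*(59 + X) (H(X) = (59 + X)*(2*X) = 2*X*(59 + X))
(H(y(-7, 5)) - 27807)/(u(207) - 21730) = (2*(-7)*(59 - 7) - 27807)/(13600/3 - 21730) = (2*(-7)*52 - 27807)/(-51590/3) = (-728 - 27807)*(-3/51590) = -28535*(-3/51590) = 17121/10318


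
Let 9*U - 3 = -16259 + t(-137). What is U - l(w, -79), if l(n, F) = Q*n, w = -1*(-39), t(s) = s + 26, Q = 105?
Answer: -53222/9 ≈ -5913.6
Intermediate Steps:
t(s) = 26 + s
w = 39
l(n, F) = 105*n
U = -16367/9 (U = 1/3 + (-16259 + (26 - 137))/9 = 1/3 + (-16259 - 111)/9 = 1/3 + (1/9)*(-16370) = 1/3 - 16370/9 = -16367/9 ≈ -1818.6)
U - l(w, -79) = -16367/9 - 105*39 = -16367/9 - 1*4095 = -16367/9 - 4095 = -53222/9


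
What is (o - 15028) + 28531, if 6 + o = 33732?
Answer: 47229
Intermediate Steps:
o = 33726 (o = -6 + 33732 = 33726)
(o - 15028) + 28531 = (33726 - 15028) + 28531 = 18698 + 28531 = 47229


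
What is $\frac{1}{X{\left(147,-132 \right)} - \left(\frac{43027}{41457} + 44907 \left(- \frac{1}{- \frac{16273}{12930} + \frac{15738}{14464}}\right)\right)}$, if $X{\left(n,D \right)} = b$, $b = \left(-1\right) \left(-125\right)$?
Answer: $- \frac{330415730931}{87003045182999986} \approx -3.7977 \cdot 10^{-6}$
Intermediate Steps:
$b = 125$
$X{\left(n,D \right)} = 125$
$\frac{1}{X{\left(147,-132 \right)} - \left(\frac{43027}{41457} + 44907 \left(- \frac{1}{- \frac{16273}{12930} + \frac{15738}{14464}}\right)\right)} = \frac{1}{125 - \left(\frac{43027}{41457} + 44907 \left(- \frac{1}{- \frac{16273}{12930} + \frac{15738}{14464}}\right)\right)} = \frac{1}{125 - \left(\frac{43027}{41457} + \frac{44907}{\left(-1\right) \left(\left(-16273\right) \frac{1}{12930} + 15738 \cdot \frac{1}{14464}\right)}\right)} = \frac{1}{125 - \left(\frac{43027}{41457} + \frac{44907}{\left(-1\right) \left(- \frac{16273}{12930} + \frac{7869}{7232}\right)}\right)} = \frac{1}{125 - \left(\frac{43027}{41457} + \frac{44907}{\left(-1\right) \left(- \frac{7970083}{46754880}\right)}\right)} = \frac{1}{125 - \left(\frac{43027}{41457} + \frac{44907}{\frac{7970083}{46754880}}\right)} = \frac{1}{125 - \frac{87044347149366361}{330415730931}} = \frac{1}{- \frac{87003045182999986}{330415730931}} = - \frac{330415730931}{87003045182999986}$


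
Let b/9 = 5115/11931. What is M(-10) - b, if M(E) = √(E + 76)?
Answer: -15345/3977 + √66 ≈ 4.2656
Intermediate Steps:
b = 15345/3977 (b = 9*(5115/11931) = 9*(5115*(1/11931)) = 9*(1705/3977) = 15345/3977 ≈ 3.8584)
M(E) = √(76 + E)
M(-10) - b = √(76 - 10) - 1*15345/3977 = √66 - 15345/3977 = -15345/3977 + √66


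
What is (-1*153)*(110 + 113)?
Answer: -34119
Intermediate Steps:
(-1*153)*(110 + 113) = -153*223 = -34119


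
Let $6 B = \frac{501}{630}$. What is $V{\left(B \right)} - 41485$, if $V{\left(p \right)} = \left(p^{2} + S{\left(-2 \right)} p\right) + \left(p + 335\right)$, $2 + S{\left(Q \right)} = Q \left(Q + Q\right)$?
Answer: $- \frac{65328239171}{1587600} \approx -41149.0$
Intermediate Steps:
$B = \frac{167}{1260}$ ($B = \frac{501 \cdot \frac{1}{630}}{6} = \frac{1}{6} \cdot \frac{167}{210} = \frac{167}{1260} \approx 0.13254$)
$S{\left(Q \right)} = -2 + 2 Q^{2}$ ($S{\left(Q \right)} = -2 + Q \left(Q + Q\right) = -2 + Q 2 Q = -2 + 2 Q^{2}$)
$V{\left(p \right)} = 335 + p^{2} + 7 p$ ($V{\left(p \right)} = \left(p^{2} + \left(-2 + 2 \left(-2\right)^{2}\right) p\right) + \left(p + 335\right) = \left(p^{2} + \left(-2 + 2 \cdot 4\right) p\right) + \left(335 + p\right) = \left(p^{2} + \left(-2 + 8\right) p\right) + \left(335 + p\right) = \left(p^{2} + 6 p\right) + \left(335 + p\right) = 335 + p^{2} + 7 p$)
$V{\left(B \right)} - 41485 = \left(335 + \left(\frac{167}{1260}\right)^{2} + 7 \cdot \frac{167}{1260}\right) - 41485 = \left(335 + \frac{27889}{1587600} + \frac{167}{180}\right) - 41485 = \frac{533346829}{1587600} - 41485 = - \frac{65328239171}{1587600}$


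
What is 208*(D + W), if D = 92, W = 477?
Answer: 118352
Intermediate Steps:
208*(D + W) = 208*(92 + 477) = 208*569 = 118352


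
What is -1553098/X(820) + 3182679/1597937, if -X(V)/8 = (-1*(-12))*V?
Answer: 1366146624853/62894800320 ≈ 21.721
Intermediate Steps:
X(V) = -96*V (X(V) = -8*(-1*(-12))*V = -96*V)
-1553098/X(820) + 3182679/1597937 = -1553098/((-96*820)) + 3182679/1597937 = -1553098/(-78720) + 3182679*(1/1597937) = -1553098*(-1/78720) + 3182679/1597937 = 776549/39360 + 3182679/1597937 = 1366146624853/62894800320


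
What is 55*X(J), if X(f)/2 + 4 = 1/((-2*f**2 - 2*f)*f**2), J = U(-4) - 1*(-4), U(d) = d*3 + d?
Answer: -760325/1728 ≈ -440.00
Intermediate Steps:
U(d) = 4*d (U(d) = 3*d + d = 4*d)
J = -12 (J = 4*(-4) - 1*(-4) = -16 + 4 = -12)
X(f) = -8 + 2/(f**2*(-2*f - 2*f**2)) (X(f) = -8 + 2/(((-2*f**2 - 2*f)*f**2)) = -8 + 2/(((-2*f - 2*f**2)*f**2)) = -8 + 2/((f**2*(-2*f - 2*f**2))) = -8 + 2*(1/(f**2*(-2*f - 2*f**2))) = -8 + 2/(f**2*(-2*f - 2*f**2)))
55*X(J) = 55*((-1 - 8*(-12)**3 - 8*(-12)**4)/((-12)**3*(1 - 12))) = 55*(-1/1728*(-1 - 8*(-1728) - 8*20736)/(-11)) = 55*(-1/1728*(-1/11)*(-1 + 13824 - 165888)) = 55*(-1/1728*(-1/11)*(-152065)) = 55*(-152065/19008) = -760325/1728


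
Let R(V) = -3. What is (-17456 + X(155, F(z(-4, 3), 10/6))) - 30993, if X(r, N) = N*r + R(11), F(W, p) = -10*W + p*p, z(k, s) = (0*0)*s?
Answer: -432193/9 ≈ -48021.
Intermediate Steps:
z(k, s) = 0 (z(k, s) = 0*s = 0)
F(W, p) = p**2 - 10*W (F(W, p) = -10*W + p**2 = p**2 - 10*W)
X(r, N) = -3 + N*r (X(r, N) = N*r - 3 = -3 + N*r)
(-17456 + X(155, F(z(-4, 3), 10/6))) - 30993 = (-17456 + (-3 + ((10/6)**2 - 10*0)*155)) - 30993 = (-17456 + (-3 + ((10*(1/6))**2 + 0)*155)) - 30993 = (-17456 + (-3 + ((5/3)**2 + 0)*155)) - 30993 = (-17456 + (-3 + (25/9 + 0)*155)) - 30993 = (-17456 + (-3 + (25/9)*155)) - 30993 = (-17456 + (-3 + 3875/9)) - 30993 = (-17456 + 3848/9) - 30993 = -153256/9 - 30993 = -432193/9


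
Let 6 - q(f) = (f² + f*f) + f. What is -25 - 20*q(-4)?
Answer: 415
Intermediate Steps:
q(f) = 6 - f - 2*f² (q(f) = 6 - ((f² + f*f) + f) = 6 - ((f² + f²) + f) = 6 - (2*f² + f) = 6 - (f + 2*f²) = 6 + (-f - 2*f²) = 6 - f - 2*f²)
-25 - 20*q(-4) = -25 - 20*(6 - 1*(-4) - 2*(-4)²) = -25 - 20*(6 + 4 - 2*16) = -25 - 20*(6 + 4 - 32) = -25 - 20*(-22) = -25 + 440 = 415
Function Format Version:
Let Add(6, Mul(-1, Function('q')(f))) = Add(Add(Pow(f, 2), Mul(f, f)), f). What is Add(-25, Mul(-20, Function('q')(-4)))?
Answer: 415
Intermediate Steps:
Function('q')(f) = Add(6, Mul(-1, f), Mul(-2, Pow(f, 2))) (Function('q')(f) = Add(6, Mul(-1, Add(Add(Pow(f, 2), Mul(f, f)), f))) = Add(6, Mul(-1, Add(Add(Pow(f, 2), Pow(f, 2)), f))) = Add(6, Mul(-1, Add(Mul(2, Pow(f, 2)), f))) = Add(6, Mul(-1, Add(f, Mul(2, Pow(f, 2))))) = Add(6, Add(Mul(-1, f), Mul(-2, Pow(f, 2)))) = Add(6, Mul(-1, f), Mul(-2, Pow(f, 2))))
Add(-25, Mul(-20, Function('q')(-4))) = Add(-25, Mul(-20, Add(6, Mul(-1, -4), Mul(-2, Pow(-4, 2))))) = Add(-25, Mul(-20, Add(6, 4, Mul(-2, 16)))) = Add(-25, Mul(-20, Add(6, 4, -32))) = Add(-25, Mul(-20, -22)) = Add(-25, 440) = 415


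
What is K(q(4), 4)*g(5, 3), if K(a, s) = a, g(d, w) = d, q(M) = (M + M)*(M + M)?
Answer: 320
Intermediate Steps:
q(M) = 4*M² (q(M) = (2*M)*(2*M) = 4*M²)
K(q(4), 4)*g(5, 3) = (4*4²)*5 = (4*16)*5 = 64*5 = 320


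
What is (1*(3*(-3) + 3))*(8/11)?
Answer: -48/11 ≈ -4.3636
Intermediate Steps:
(1*(3*(-3) + 3))*(8/11) = (1*(-9 + 3))*(8*(1/11)) = (1*(-6))*(8/11) = -6*8/11 = -48/11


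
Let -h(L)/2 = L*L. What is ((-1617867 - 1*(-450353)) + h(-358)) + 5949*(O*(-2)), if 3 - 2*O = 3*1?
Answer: -1423842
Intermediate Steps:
h(L) = -2*L**2 (h(L) = -2*L*L = -2*L**2)
O = 0 (O = 3/2 - 3/2 = 0)
((-1617867 - 1*(-450353)) + h(-358)) + 5949*(O*(-2)) = ((-1617867 - 1*(-450353)) - 2*(-358)**2) + 5949*(0*(-2)) = ((-1617867 + 450353) - 2*128164) + 5949*0 = (-1167514 - 256328) + 0 = -1423842 + 0 = -1423842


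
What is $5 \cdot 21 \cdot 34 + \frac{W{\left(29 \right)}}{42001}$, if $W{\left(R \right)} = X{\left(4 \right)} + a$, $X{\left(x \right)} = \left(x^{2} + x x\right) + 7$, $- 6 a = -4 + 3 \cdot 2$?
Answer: $\frac{449830826}{126003} \approx 3570.0$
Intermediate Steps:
$a = - \frac{1}{3}$ ($a = - \frac{-4 + 3 \cdot 2}{6} = - \frac{-4 + 6}{6} = \left(- \frac{1}{6}\right) 2 = - \frac{1}{3} \approx -0.33333$)
$X{\left(x \right)} = 7 + 2 x^{2}$ ($X{\left(x \right)} = \left(x^{2} + x^{2}\right) + 7 = 2 x^{2} + 7 = 7 + 2 x^{2}$)
$W{\left(R \right)} = \frac{116}{3}$ ($W{\left(R \right)} = \left(7 + 2 \cdot 4^{2}\right) - \frac{1}{3} = \left(7 + 2 \cdot 16\right) - \frac{1}{3} = \left(7 + 32\right) - \frac{1}{3} = 39 - \frac{1}{3} = \frac{116}{3}$)
$5 \cdot 21 \cdot 34 + \frac{W{\left(29 \right)}}{42001} = 5 \cdot 21 \cdot 34 + \frac{116}{3 \cdot 42001} = 105 \cdot 34 + \frac{116}{3} \cdot \frac{1}{42001} = 3570 + \frac{116}{126003} = \frac{449830826}{126003}$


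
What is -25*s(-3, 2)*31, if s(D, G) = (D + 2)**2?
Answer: -775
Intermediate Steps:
s(D, G) = (2 + D)**2
-25*s(-3, 2)*31 = -25*(2 - 3)**2*31 = -25*(-1)**2*31 = -25*1*31 = -25*31 = -775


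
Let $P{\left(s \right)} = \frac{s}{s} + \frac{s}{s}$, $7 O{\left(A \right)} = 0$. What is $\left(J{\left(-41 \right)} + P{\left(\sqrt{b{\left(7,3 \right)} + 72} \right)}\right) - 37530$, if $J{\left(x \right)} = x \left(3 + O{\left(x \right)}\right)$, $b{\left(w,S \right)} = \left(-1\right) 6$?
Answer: $-37651$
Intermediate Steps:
$b{\left(w,S \right)} = -6$
$O{\left(A \right)} = 0$ ($O{\left(A \right)} = \frac{1}{7} \cdot 0 = 0$)
$P{\left(s \right)} = 2$ ($P{\left(s \right)} = 1 + 1 = 2$)
$J{\left(x \right)} = 3 x$ ($J{\left(x \right)} = x \left(3 + 0\right) = x 3 = 3 x$)
$\left(J{\left(-41 \right)} + P{\left(\sqrt{b{\left(7,3 \right)} + 72} \right)}\right) - 37530 = \left(3 \left(-41\right) + 2\right) - 37530 = \left(-123 + 2\right) - 37530 = -121 - 37530 = -37651$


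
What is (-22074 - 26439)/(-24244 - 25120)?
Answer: 48513/49364 ≈ 0.98276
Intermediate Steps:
(-22074 - 26439)/(-24244 - 25120) = -48513/(-49364) = -48513*(-1/49364) = 48513/49364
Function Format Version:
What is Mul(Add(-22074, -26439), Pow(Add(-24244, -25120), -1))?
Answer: Rational(48513, 49364) ≈ 0.98276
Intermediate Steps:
Mul(Add(-22074, -26439), Pow(Add(-24244, -25120), -1)) = Mul(-48513, Pow(-49364, -1)) = Mul(-48513, Rational(-1, 49364)) = Rational(48513, 49364)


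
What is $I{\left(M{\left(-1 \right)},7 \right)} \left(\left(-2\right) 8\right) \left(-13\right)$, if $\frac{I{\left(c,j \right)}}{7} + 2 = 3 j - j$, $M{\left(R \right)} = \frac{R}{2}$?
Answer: $17472$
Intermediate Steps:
$M{\left(R \right)} = \frac{R}{2}$ ($M{\left(R \right)} = R \frac{1}{2} = \frac{R}{2}$)
$I{\left(c,j \right)} = -14 + 14 j$ ($I{\left(c,j \right)} = -14 + 7 \left(3 j - j\right) = -14 + 7 \cdot 2 j = -14 + 14 j$)
$I{\left(M{\left(-1 \right)},7 \right)} \left(\left(-2\right) 8\right) \left(-13\right) = \left(-14 + 14 \cdot 7\right) \left(\left(-2\right) 8\right) \left(-13\right) = \left(-14 + 98\right) \left(-16\right) \left(-13\right) = 84 \left(-16\right) \left(-13\right) = \left(-1344\right) \left(-13\right) = 17472$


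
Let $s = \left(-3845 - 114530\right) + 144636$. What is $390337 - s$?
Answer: $364076$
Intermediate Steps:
$s = 26261$ ($s = -118375 + 144636 = 26261$)
$390337 - s = 390337 - 26261 = 364076$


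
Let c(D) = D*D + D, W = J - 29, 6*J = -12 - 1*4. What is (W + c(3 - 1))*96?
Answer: -2464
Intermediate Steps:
J = -8/3 (J = (-12 - 1*4)/6 = (-12 - 4)/6 = (⅙)*(-16) = -8/3 ≈ -2.6667)
W = -95/3 (W = -8/3 - 29 = -95/3 ≈ -31.667)
c(D) = D + D² (c(D) = D² + D = D + D²)
(W + c(3 - 1))*96 = (-95/3 + (3 - 1)*(1 + (3 - 1)))*96 = (-95/3 + 2*(1 + 2))*96 = (-95/3 + 2*3)*96 = (-95/3 + 6)*96 = -77/3*96 = -2464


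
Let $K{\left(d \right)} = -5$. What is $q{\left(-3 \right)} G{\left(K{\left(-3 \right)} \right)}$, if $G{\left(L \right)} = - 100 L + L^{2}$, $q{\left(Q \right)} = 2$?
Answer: $1050$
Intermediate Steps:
$G{\left(L \right)} = L^{2} - 100 L$
$q{\left(-3 \right)} G{\left(K{\left(-3 \right)} \right)} = 2 \left(- 5 \left(-100 - 5\right)\right) = 2 \left(\left(-5\right) \left(-105\right)\right) = 2 \cdot 525 = 1050$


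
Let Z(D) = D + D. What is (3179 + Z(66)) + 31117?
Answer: 34428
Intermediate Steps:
Z(D) = 2*D
(3179 + Z(66)) + 31117 = (3179 + 2*66) + 31117 = (3179 + 132) + 31117 = 3311 + 31117 = 34428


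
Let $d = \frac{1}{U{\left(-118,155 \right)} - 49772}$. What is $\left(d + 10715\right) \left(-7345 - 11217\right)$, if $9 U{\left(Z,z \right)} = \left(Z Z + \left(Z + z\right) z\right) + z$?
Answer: $- \frac{42576177289081}{214067} \approx -1.9889 \cdot 10^{8}$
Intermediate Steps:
$U{\left(Z,z \right)} = \frac{z}{9} + \frac{Z^{2}}{9} + \frac{z \left(Z + z\right)}{9}$ ($U{\left(Z,z \right)} = \frac{\left(Z Z + \left(Z + z\right) z\right) + z}{9} = \frac{\left(Z^{2} + z \left(Z + z\right)\right) + z}{9} = \frac{z + Z^{2} + z \left(Z + z\right)}{9} = \frac{z}{9} + \frac{Z^{2}}{9} + \frac{z \left(Z + z\right)}{9}$)
$d = - \frac{9}{428134}$ ($d = \frac{1}{\left(\frac{1}{9} \cdot 155 + \frac{\left(-118\right)^{2}}{9} + \frac{155^{2}}{9} + \frac{1}{9} \left(-118\right) 155\right) - 49772} = \frac{1}{\left(\frac{155}{9} + \frac{1}{9} \cdot 13924 + \frac{1}{9} \cdot 24025 - \frac{18290}{9}\right) - 49772} = \frac{1}{\left(\frac{155}{9} + \frac{13924}{9} + \frac{24025}{9} - \frac{18290}{9}\right) - 49772} = \frac{1}{\frac{19814}{9} - 49772} = \frac{1}{- \frac{428134}{9}} = - \frac{9}{428134} \approx -2.1021 \cdot 10^{-5}$)
$\left(d + 10715\right) \left(-7345 - 11217\right) = \left(- \frac{9}{428134} + 10715\right) \left(-7345 - 11217\right) = \frac{4587455801}{428134} \left(-18562\right) = - \frac{42576177289081}{214067}$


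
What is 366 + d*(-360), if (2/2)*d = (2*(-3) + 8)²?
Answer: -1074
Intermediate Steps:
d = 4 (d = (2*(-3) + 8)² = (-6 + 8)² = 2² = 4)
366 + d*(-360) = 366 + 4*(-360) = 366 - 1440 = -1074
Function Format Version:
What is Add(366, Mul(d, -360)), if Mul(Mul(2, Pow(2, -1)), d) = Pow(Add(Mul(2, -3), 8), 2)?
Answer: -1074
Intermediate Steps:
d = 4 (d = Pow(Add(Mul(2, -3), 8), 2) = Pow(Add(-6, 8), 2) = Pow(2, 2) = 4)
Add(366, Mul(d, -360)) = Add(366, Mul(4, -360)) = Add(366, -1440) = -1074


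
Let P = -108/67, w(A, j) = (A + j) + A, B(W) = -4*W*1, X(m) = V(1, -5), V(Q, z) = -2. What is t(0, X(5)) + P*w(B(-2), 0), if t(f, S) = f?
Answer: -1728/67 ≈ -25.791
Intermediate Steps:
X(m) = -2
B(W) = -4*W
w(A, j) = j + 2*A
P = -108/67 (P = -108*1/67 = -108/67 ≈ -1.6119)
t(0, X(5)) + P*w(B(-2), 0) = 0 - 108*(0 + 2*(-4*(-2)))/67 = 0 - 108*(0 + 2*8)/67 = 0 - 108*(0 + 16)/67 = 0 - 108/67*16 = 0 - 1728/67 = -1728/67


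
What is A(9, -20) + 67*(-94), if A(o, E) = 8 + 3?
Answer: -6287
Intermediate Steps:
A(o, E) = 11
A(9, -20) + 67*(-94) = 11 + 67*(-94) = 11 - 6298 = -6287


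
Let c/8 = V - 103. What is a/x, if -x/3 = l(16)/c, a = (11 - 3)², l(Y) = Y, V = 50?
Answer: 1696/3 ≈ 565.33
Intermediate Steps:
c = -424 (c = 8*(50 - 103) = 8*(-53) = -424)
a = 64 (a = 8² = 64)
x = 6/53 (x = -48/(-424) = -48*(-1)/424 = -3*(-2/53) = 6/53 ≈ 0.11321)
a/x = 64/(6/53) = 64*(53/6) = 1696/3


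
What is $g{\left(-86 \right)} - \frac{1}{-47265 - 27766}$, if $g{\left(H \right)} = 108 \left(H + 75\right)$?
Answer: $- \frac{89136827}{75031} \approx -1188.0$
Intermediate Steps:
$g{\left(H \right)} = 8100 + 108 H$ ($g{\left(H \right)} = 108 \left(75 + H\right) = 8100 + 108 H$)
$g{\left(-86 \right)} - \frac{1}{-47265 - 27766} = \left(8100 + 108 \left(-86\right)\right) - \frac{1}{-47265 - 27766} = \left(8100 - 9288\right) - \frac{1}{-75031} = -1188 - - \frac{1}{75031} = -1188 + \frac{1}{75031} = - \frac{89136827}{75031}$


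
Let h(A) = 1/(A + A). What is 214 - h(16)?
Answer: 6847/32 ≈ 213.97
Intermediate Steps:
h(A) = 1/(2*A)
214 - h(16) = 214 - 1/(2*16) = 214 - 1*1/32 = 214 - 1/32 = 6847/32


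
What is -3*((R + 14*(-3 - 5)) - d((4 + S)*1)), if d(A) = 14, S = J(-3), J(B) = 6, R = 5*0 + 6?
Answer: 360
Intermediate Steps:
R = 6 (R = 0 + 6 = 6)
S = 6
-3*((R + 14*(-3 - 5)) - d((4 + S)*1)) = -3*((6 + 14*(-3 - 5)) - 1*14) = -3*((6 + 14*(-8)) - 14) = -3*((6 - 112) - 14) = -3*(-106 - 14) = -3*(-120) = 360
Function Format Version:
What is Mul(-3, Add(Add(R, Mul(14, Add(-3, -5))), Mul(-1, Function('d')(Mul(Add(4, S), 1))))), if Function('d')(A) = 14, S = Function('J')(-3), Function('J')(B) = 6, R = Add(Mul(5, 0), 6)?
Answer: 360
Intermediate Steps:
R = 6 (R = Add(0, 6) = 6)
S = 6
Mul(-3, Add(Add(R, Mul(14, Add(-3, -5))), Mul(-1, Function('d')(Mul(Add(4, S), 1))))) = Mul(-3, Add(Add(6, Mul(14, Add(-3, -5))), Mul(-1, 14))) = Mul(-3, Add(Add(6, Mul(14, -8)), -14)) = Mul(-3, Add(Add(6, -112), -14)) = Mul(-3, Add(-106, -14)) = Mul(-3, -120) = 360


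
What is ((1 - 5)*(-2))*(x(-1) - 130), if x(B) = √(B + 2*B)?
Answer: -1040 + 8*I*√3 ≈ -1040.0 + 13.856*I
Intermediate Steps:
x(B) = √3*√B (x(B) = √(3*B) = √3*√B)
((1 - 5)*(-2))*(x(-1) - 130) = ((1 - 5)*(-2))*(√3*√(-1) - 130) = (-4*(-2))*(√3*I - 130) = 8*(I*√3 - 130) = 8*(-130 + I*√3) = -1040 + 8*I*√3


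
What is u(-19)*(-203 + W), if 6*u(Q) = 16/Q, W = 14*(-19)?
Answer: 3752/57 ≈ 65.825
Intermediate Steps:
W = -266
u(Q) = 8/(3*Q) (u(Q) = (16/Q)/6 = 8/(3*Q))
u(-19)*(-203 + W) = ((8/3)/(-19))*(-203 - 266) = ((8/3)*(-1/19))*(-469) = -8/57*(-469) = 3752/57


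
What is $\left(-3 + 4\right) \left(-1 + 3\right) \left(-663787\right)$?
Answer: $-1327574$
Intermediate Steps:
$\left(-3 + 4\right) \left(-1 + 3\right) \left(-663787\right) = 1 \cdot 2 \left(-663787\right) = 2 \left(-663787\right) = -1327574$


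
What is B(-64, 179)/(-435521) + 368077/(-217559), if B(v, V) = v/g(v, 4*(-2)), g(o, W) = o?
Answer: -160305480676/94751513239 ≈ -1.6919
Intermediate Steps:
B(v, V) = 1 (B(v, V) = v/v = 1)
B(-64, 179)/(-435521) + 368077/(-217559) = 1/(-435521) + 368077/(-217559) = 1*(-1/435521) + 368077*(-1/217559) = -1/435521 - 368077/217559 = -160305480676/94751513239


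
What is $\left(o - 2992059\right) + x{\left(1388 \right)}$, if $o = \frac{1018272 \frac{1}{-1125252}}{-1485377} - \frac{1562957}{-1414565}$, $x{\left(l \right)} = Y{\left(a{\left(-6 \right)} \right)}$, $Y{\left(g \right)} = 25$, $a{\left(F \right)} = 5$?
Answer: $- \frac{589514531128120058203111}{197028091534104855} \approx -2.992 \cdot 10^{6}$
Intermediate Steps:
$x{\left(l \right)} = 25$
$o = \frac{217697033827521959}{197028091534104855}$ ($o = 1018272 \left(- \frac{1}{1125252}\right) \left(- \frac{1}{1485377}\right) - - \frac{1562957}{1414565} = \left(- \frac{84856}{93771}\right) \left(- \frac{1}{1485377}\right) + \frac{1562957}{1414565} = \frac{84856}{139285286667} + \frac{1562957}{1414565} = \frac{217697033827521959}{197028091534104855} \approx 1.1049$)
$\left(o - 2992059\right) + x{\left(1388 \right)} = \left(\frac{217697033827521959}{197028091534104855} - 2992059\right) + 25 = - \frac{589519456830408410824486}{197028091534104855} + 25 = - \frac{589514531128120058203111}{197028091534104855}$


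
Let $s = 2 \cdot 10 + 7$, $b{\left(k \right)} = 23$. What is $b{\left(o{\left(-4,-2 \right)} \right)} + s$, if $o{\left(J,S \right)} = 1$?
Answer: $50$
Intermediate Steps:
$s = 27$ ($s = 20 + 7 = 27$)
$b{\left(o{\left(-4,-2 \right)} \right)} + s = 23 + 27 = 50$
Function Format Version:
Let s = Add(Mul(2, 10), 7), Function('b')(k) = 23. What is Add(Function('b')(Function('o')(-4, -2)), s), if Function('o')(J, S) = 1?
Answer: 50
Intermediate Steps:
s = 27 (s = Add(20, 7) = 27)
Add(Function('b')(Function('o')(-4, -2)), s) = Add(23, 27) = 50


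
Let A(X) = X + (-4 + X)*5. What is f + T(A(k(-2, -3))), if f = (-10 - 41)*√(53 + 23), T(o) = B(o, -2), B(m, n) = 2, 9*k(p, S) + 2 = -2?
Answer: 2 - 102*√19 ≈ -442.61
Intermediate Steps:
k(p, S) = -4/9 (k(p, S) = -2/9 + (⅑)*(-2) = -2/9 - 2/9 = -4/9)
A(X) = -20 + 6*X (A(X) = X + (-20 + 5*X) = -20 + 6*X)
T(o) = 2
f = -102*√19 ≈ -444.61
f + T(A(k(-2, -3))) = -102*√19 + 2 = 2 - 102*√19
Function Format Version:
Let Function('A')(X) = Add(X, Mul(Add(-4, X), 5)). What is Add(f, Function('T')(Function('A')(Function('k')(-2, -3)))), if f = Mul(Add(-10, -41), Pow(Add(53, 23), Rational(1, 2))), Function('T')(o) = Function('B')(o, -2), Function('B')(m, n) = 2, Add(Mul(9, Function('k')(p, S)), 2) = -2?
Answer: Add(2, Mul(-102, Pow(19, Rational(1, 2)))) ≈ -442.61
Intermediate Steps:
Function('k')(p, S) = Rational(-4, 9) (Function('k')(p, S) = Add(Rational(-2, 9), Mul(Rational(1, 9), -2)) = Add(Rational(-2, 9), Rational(-2, 9)) = Rational(-4, 9))
Function('A')(X) = Add(-20, Mul(6, X)) (Function('A')(X) = Add(X, Add(-20, Mul(5, X))) = Add(-20, Mul(6, X)))
Function('T')(o) = 2
f = Mul(-102, Pow(19, Rational(1, 2))) (f = Mul(-51, Pow(76, Rational(1, 2))) = Mul(-51, Mul(2, Pow(19, Rational(1, 2)))) = Mul(-102, Pow(19, Rational(1, 2))) ≈ -444.61)
Add(f, Function('T')(Function('A')(Function('k')(-2, -3)))) = Add(Mul(-102, Pow(19, Rational(1, 2))), 2) = Add(2, Mul(-102, Pow(19, Rational(1, 2))))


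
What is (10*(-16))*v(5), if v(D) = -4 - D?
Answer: 1440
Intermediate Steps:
(10*(-16))*v(5) = (10*(-16))*(-4 - 1*5) = -160*(-4 - 5) = -160*(-9) = 1440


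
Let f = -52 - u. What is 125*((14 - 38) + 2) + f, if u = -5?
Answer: -2797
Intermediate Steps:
f = -47 (f = -52 - 1*(-5) = -52 + 5 = -47)
125*((14 - 38) + 2) + f = 125*((14 - 38) + 2) - 47 = 125*(-24 + 2) - 47 = 125*(-22) - 47 = -2750 - 47 = -2797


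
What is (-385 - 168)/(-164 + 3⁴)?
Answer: 553/83 ≈ 6.6627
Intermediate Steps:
(-385 - 168)/(-164 + 3⁴) = -553/(-164 + 81) = -553/(-83) = -553*(-1/83) = 553/83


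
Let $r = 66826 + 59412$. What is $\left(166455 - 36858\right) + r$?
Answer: $255835$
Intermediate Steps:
$r = 126238$
$\left(166455 - 36858\right) + r = \left(166455 - 36858\right) + 126238 = 129597 + 126238 = 255835$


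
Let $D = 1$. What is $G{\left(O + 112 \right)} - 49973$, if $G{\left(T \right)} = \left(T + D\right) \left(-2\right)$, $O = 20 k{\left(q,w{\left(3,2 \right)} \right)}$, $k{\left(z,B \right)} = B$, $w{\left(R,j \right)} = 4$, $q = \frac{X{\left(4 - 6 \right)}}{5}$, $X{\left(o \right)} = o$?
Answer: $-50359$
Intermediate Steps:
$q = - \frac{2}{5}$ ($q = \frac{4 - 6}{5} = \left(4 - 6\right) \frac{1}{5} = \left(-2\right) \frac{1}{5} = - \frac{2}{5} \approx -0.4$)
$O = 80$ ($O = 20 \cdot 4 = 80$)
$G{\left(T \right)} = -2 - 2 T$ ($G{\left(T \right)} = \left(T + 1\right) \left(-2\right) = \left(1 + T\right) \left(-2\right) = -2 - 2 T$)
$G{\left(O + 112 \right)} - 49973 = \left(-2 - 2 \left(80 + 112\right)\right) - 49973 = \left(-2 - 384\right) - 49973 = -386 - 49973 = -50359$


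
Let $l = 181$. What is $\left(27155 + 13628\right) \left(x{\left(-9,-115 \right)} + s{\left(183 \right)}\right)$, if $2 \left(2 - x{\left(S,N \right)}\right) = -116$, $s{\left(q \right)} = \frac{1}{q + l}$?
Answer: $\frac{890741503}{364} \approx 2.4471 \cdot 10^{6}$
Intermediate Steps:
$s{\left(q \right)} = \frac{1}{181 + q}$ ($s{\left(q \right)} = \frac{1}{q + 181} = \frac{1}{181 + q}$)
$x{\left(S,N \right)} = 60$ ($x{\left(S,N \right)} = 2 - -58 = 2 + 58 = 60$)
$\left(27155 + 13628\right) \left(x{\left(-9,-115 \right)} + s{\left(183 \right)}\right) = \left(27155 + 13628\right) \left(60 + \frac{1}{181 + 183}\right) = 40783 \left(60 + \frac{1}{364}\right) = 40783 \cdot \frac{21841}{364} = \frac{890741503}{364}$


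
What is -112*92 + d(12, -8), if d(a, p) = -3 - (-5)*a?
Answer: -10247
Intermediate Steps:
d(a, p) = -3 + 5*a
-112*92 + d(12, -8) = -112*92 + (-3 + 5*12) = -10304 + (-3 + 60) = -10304 + 57 = -10247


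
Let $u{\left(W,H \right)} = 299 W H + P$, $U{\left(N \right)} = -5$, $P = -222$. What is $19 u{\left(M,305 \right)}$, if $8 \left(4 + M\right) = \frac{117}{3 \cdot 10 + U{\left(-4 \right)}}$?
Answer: $- \frac{236856223}{40} \approx -5.9214 \cdot 10^{6}$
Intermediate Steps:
$M = - \frac{683}{200}$ ($M = -4 + \frac{117 \frac{1}{3 \cdot 10 - 5}}{8} = -4 + \frac{117 \frac{1}{30 - 5}}{8} = -4 + \frac{117 \cdot \frac{1}{25}}{8} = -4 + \frac{1}{8} \cdot \frac{117}{25} = -4 + \frac{117}{200} = - \frac{683}{200} \approx -3.415$)
$u{\left(W,H \right)} = -222 + 299 H W$ ($u{\left(W,H \right)} = 299 W H - 222 = 299 H W - 222 = -222 + 299 H W$)
$19 u{\left(M,305 \right)} = 19 \left(-222 + 299 \cdot 305 \left(- \frac{683}{200}\right)\right) = 19 \left(-222 - \frac{12457237}{40}\right) = 19 \left(- \frac{12466117}{40}\right) = - \frac{236856223}{40}$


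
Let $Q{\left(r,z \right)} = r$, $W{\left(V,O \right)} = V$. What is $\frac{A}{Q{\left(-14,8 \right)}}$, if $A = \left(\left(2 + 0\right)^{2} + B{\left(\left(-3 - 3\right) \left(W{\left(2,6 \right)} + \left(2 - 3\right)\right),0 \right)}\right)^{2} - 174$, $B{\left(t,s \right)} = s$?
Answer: $\frac{79}{7} \approx 11.286$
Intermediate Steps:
$A = -158$ ($A = \left(\left(2 + 0\right)^{2} + 0\right)^{2} - 174 = \left(2^{2} + 0\right)^{2} - 174 = \left(4 + 0\right)^{2} - 174 = 4^{2} - 174 = 16 - 174 = -158$)
$\frac{A}{Q{\left(-14,8 \right)}} = - \frac{158}{-14} = \left(-158\right) \left(- \frac{1}{14}\right) = \frac{79}{7}$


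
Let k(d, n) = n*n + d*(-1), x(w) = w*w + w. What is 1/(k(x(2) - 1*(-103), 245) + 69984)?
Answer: 1/129900 ≈ 7.6982e-6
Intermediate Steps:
x(w) = w + w² (x(w) = w² + w = w + w²)
k(d, n) = n² - d
1/(k(x(2) - 1*(-103), 245) + 69984) = 1/((245² - (2*(1 + 2) - 1*(-103))) + 69984) = 1/((60025 - (2*3 + 103)) + 69984) = 1/((60025 - (6 + 103)) + 69984) = 1/((60025 - 1*109) + 69984) = 1/((60025 - 109) + 69984) = 1/(59916 + 69984) = 1/129900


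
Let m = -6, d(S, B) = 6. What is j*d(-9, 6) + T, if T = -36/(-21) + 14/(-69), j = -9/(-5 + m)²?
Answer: 62248/58443 ≈ 1.0651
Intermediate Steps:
j = -9/121 (j = -9/(-5 - 6)² = -9/((-11)²) = -9/121 ≈ -0.074380)
T = 730/483 (T = -36*(-1/21) + 14*(-1/69) = 12/7 - 14/69 = 730/483 ≈ 1.5114)
j*d(-9, 6) + T = -9/121*6 + 730/483 = -54/121 + 730/483 = 62248/58443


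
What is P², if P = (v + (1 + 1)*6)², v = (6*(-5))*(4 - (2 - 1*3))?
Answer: 362673936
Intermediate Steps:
v = -150 (v = -30*(4 - (2 - 3)) = -30*(4 - 1*(-1)) = -30*(4 + 1) = -30*5 = -150)
P = 19044 (P = (-150 + (1 + 1)*6)² = (-150 + 2*6)² = (-150 + 12)² = (-138)² = 19044)
P² = 19044² = 362673936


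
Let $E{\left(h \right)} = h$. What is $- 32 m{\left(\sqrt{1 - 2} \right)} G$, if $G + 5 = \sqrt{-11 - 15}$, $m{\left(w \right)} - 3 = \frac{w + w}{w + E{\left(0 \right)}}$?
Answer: $800 - 160 i \sqrt{26} \approx 800.0 - 815.84 i$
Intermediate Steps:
$m{\left(w \right)} = 5$ ($m{\left(w \right)} = 3 + \frac{w + w}{w + 0} = 3 + \frac{2 w}{w} = 3 + 2 = 5$)
$G = -5 + i \sqrt{26}$ ($G = -5 + \sqrt{-11 - 15} = -5 + \sqrt{-26} = -5 + i \sqrt{26} \approx -5.0 + 5.099 i$)
$- 32 m{\left(\sqrt{1 - 2} \right)} G = \left(-32\right) 5 \left(-5 + i \sqrt{26}\right) = - 160 \left(-5 + i \sqrt{26}\right) = 800 - 160 i \sqrt{26}$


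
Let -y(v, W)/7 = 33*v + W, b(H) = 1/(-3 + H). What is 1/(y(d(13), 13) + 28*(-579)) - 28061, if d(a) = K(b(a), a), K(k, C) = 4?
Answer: -483406848/17227 ≈ -28061.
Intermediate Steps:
d(a) = 4
y(v, W) = -231*v - 7*W (y(v, W) = -7*(33*v + W) = -7*(W + 33*v) = -231*v - 7*W)
1/(y(d(13), 13) + 28*(-579)) - 28061 = 1/((-231*4 - 7*13) + 28*(-579)) - 28061 = 1/((-924 - 91) - 16212) - 28061 = 1/(-1015 - 16212) - 28061 = 1/(-17227) - 28061 = -1/17227 - 28061 = -483406848/17227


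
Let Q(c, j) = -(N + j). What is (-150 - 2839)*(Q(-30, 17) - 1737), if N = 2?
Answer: 5248684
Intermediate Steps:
Q(c, j) = -2 - j (Q(c, j) = -(2 + j) = -2 - j)
(-150 - 2839)*(Q(-30, 17) - 1737) = (-150 - 2839)*((-2 - 1*17) - 1737) = -2989*((-2 - 17) - 1737) = -2989*(-19 - 1737) = -2989*(-1756) = 5248684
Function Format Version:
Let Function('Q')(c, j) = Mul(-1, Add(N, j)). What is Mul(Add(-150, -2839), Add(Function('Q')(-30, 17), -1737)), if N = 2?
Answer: 5248684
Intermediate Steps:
Function('Q')(c, j) = Add(-2, Mul(-1, j)) (Function('Q')(c, j) = Mul(-1, Add(2, j)) = Add(-2, Mul(-1, j)))
Mul(Add(-150, -2839), Add(Function('Q')(-30, 17), -1737)) = Mul(Add(-150, -2839), Add(Add(-2, Mul(-1, 17)), -1737)) = Mul(-2989, Add(Add(-2, -17), -1737)) = Mul(-2989, Add(-19, -1737)) = Mul(-2989, -1756) = 5248684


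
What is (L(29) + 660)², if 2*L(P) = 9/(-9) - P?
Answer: 416025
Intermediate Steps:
L(P) = -½ - P/2 (L(P) = (9/(-9) - P)/2 = (9*(-⅑) - P)/2 = (-1 - P)/2 = -½ - P/2)
(L(29) + 660)² = ((-½ - ½*29) + 660)² = ((-½ - 29/2) + 660)² = (-15 + 660)² = 645² = 416025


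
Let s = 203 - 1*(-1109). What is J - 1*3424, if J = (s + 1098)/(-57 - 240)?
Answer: -1019338/297 ≈ -3432.1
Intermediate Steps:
s = 1312 (s = 203 + 1109 = 1312)
J = -2410/297 (J = (1312 + 1098)/(-57 - 240) = 2410/(-297) = 2410*(-1/297) = -2410/297 ≈ -8.1145)
J - 1*3424 = -2410/297 - 1*3424 = -2410/297 - 3424 = -1019338/297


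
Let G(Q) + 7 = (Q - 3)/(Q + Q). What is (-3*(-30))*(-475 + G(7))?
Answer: -303480/7 ≈ -43354.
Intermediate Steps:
G(Q) = -7 + (-3 + Q)/(2*Q) (G(Q) = -7 + (Q - 3)/(Q + Q) = -7 + (-3 + Q)/((2*Q)) = -7 + (-3 + Q)*(1/(2*Q)) = -7 + (-3 + Q)/(2*Q))
(-3*(-30))*(-475 + G(7)) = (-3*(-30))*(-475 + (½)*(-3 - 13*7)/7) = 90*(-475 + (½)*(⅐)*(-3 - 91)) = 90*(-475 + (½)*(⅐)*(-94)) = 90*(-475 - 47/7) = 90*(-3372/7) = -303480/7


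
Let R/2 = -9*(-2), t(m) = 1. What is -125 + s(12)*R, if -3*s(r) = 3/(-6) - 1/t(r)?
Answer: -107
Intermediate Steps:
R = 36 (R = 2*(-9*(-2)) = 2*18 = 36)
s(r) = ½ (s(r) = -(3/(-6) - 1/1)/3 = -(3*(-⅙) - 1*1)/3 = -(-½ - 1)/3 = -⅓*(-3/2) = ½)
-125 + s(12)*R = -125 + (½)*36 = -125 + 18 = -107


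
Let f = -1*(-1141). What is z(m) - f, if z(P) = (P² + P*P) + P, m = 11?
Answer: -888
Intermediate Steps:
f = 1141
z(P) = P + 2*P² (z(P) = (P² + P²) + P = 2*P² + P = P + 2*P²)
z(m) - f = 11*(1 + 2*11) - 1*1141 = 11*(1 + 22) - 1141 = 11*23 - 1141 = 253 - 1141 = -888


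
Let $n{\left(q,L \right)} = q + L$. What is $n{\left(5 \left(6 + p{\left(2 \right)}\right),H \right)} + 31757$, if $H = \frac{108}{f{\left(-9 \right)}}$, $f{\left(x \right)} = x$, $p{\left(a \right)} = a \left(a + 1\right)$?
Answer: $31805$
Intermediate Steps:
$p{\left(a \right)} = a \left(1 + a\right)$
$H = -12$ ($H = \frac{108}{-9} = 108 \left(- \frac{1}{9}\right) = -12$)
$n{\left(q,L \right)} = L + q$
$n{\left(5 \left(6 + p{\left(2 \right)}\right),H \right)} + 31757 = \left(-12 + 5 \left(6 + 2 \left(1 + 2\right)\right)\right) + 31757 = \left(-12 + 5 \left(6 + 2 \cdot 3\right)\right) + 31757 = \left(-12 + 5 \left(6 + 6\right)\right) + 31757 = \left(-12 + 5 \cdot 12\right) + 31757 = \left(-12 + 60\right) + 31757 = 48 + 31757 = 31805$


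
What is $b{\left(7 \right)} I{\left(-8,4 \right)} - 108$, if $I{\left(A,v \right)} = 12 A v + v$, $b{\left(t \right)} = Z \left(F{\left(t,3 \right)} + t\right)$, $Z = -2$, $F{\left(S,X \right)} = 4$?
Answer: $8252$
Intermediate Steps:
$b{\left(t \right)} = -8 - 2 t$ ($b{\left(t \right)} = - 2 \left(4 + t\right) = -8 - 2 t$)
$I{\left(A,v \right)} = v + 12 A v$ ($I{\left(A,v \right)} = 12 A v + v = v + 12 A v$)
$b{\left(7 \right)} I{\left(-8,4 \right)} - 108 = \left(-8 - 14\right) 4 \left(1 + 12 \left(-8\right)\right) - 108 = \left(-8 - 14\right) 4 \left(1 - 96\right) - 108 = - 22 \cdot 4 \left(-95\right) - 108 = \left(-22\right) \left(-380\right) - 108 = 8360 - 108 = 8252$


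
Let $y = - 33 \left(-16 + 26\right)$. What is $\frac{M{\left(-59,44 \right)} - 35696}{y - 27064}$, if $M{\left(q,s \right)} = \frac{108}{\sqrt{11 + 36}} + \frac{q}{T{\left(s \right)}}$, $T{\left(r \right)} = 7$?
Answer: $\frac{249931}{191758} - \frac{54 \sqrt{47}}{643759} \approx 1.3028$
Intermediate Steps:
$y = -330$ ($y = \left(-33\right) 10 = -330$)
$M{\left(q,s \right)} = \frac{q}{7} + \frac{108 \sqrt{47}}{47}$ ($M{\left(q,s \right)} = \frac{108}{\sqrt{11 + 36}} + \frac{q}{7} = \frac{108}{\sqrt{47}} + q \frac{1}{7} = 108 \frac{\sqrt{47}}{47} + \frac{q}{7} = \frac{108 \sqrt{47}}{47} + \frac{q}{7} = \frac{q}{7} + \frac{108 \sqrt{47}}{47}$)
$\frac{M{\left(-59,44 \right)} - 35696}{y - 27064} = \frac{\left(\frac{1}{7} \left(-59\right) + \frac{108 \sqrt{47}}{47}\right) - 35696}{-330 - 27064} = \frac{\left(- \frac{59}{7} + \frac{108 \sqrt{47}}{47}\right) - 35696}{-27394} = \left(- \frac{249931}{7} + \frac{108 \sqrt{47}}{47}\right) \left(- \frac{1}{27394}\right) = \frac{249931}{191758} - \frac{54 \sqrt{47}}{643759}$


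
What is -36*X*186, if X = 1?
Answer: -6696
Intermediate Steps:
-36*X*186 = -36*1*186 = -36*186 = -6696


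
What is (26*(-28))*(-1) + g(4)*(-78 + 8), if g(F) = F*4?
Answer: -392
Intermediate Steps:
g(F) = 4*F
(26*(-28))*(-1) + g(4)*(-78 + 8) = (26*(-28))*(-1) + (4*4)*(-78 + 8) = -728*(-1) + 16*(-70) = 728 - 1120 = -392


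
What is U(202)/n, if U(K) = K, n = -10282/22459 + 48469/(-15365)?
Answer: -69706672070/1246548201 ≈ -55.920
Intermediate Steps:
n = -1246548201/345082535 (n = -10282*1/22459 + 48469*(-1/15365) = -10282/22459 - 48469/15365 = -1246548201/345082535 ≈ -3.6123)
U(202)/n = 202/(-1246548201/345082535) = 202*(-345082535/1246548201) = -69706672070/1246548201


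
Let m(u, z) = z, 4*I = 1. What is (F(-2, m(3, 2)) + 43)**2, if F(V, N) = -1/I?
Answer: 1521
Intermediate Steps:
I = 1/4 (I = (1/4)*1 = 1/4 ≈ 0.25000)
F(V, N) = -4 (F(V, N) = -1/1/4 = -1*4 = -4)
(F(-2, m(3, 2)) + 43)**2 = (-4 + 43)**2 = 39**2 = 1521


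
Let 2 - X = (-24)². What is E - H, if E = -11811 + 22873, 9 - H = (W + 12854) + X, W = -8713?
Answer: 14620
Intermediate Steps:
X = -574 (X = 2 - 1*(-24)² = 2 - 1*576 = 2 - 576 = -574)
H = -3558 (H = 9 - ((-8713 + 12854) - 574) = 9 - (4141 - 574) = 9 - 1*3567 = 9 - 3567 = -3558)
E = 11062
E - H = 11062 - 1*(-3558) = 11062 + 3558 = 14620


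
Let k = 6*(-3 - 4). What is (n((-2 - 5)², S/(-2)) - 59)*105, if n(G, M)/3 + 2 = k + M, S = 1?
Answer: -40425/2 ≈ -20213.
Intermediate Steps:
k = -42 (k = 6*(-7) = -42)
n(G, M) = -132 + 3*M (n(G, M) = -6 + 3*(-42 + M) = -6 + (-126 + 3*M) = -132 + 3*M)
(n((-2 - 5)², S/(-2)) - 59)*105 = ((-132 + 3*(1/(-2))) - 59)*105 = ((-132 + 3*(1*(-½))) - 59)*105 = ((-132 + 3*(-½)) - 59)*105 = ((-132 - 3/2) - 59)*105 = (-267/2 - 59)*105 = -385/2*105 = -40425/2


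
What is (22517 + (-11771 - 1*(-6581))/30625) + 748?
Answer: 142497087/6125 ≈ 23265.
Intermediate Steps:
(22517 + (-11771 - 1*(-6581))/30625) + 748 = (22517 + (-11771 + 6581)*(1/30625)) + 748 = (22517 - 5190*1/30625) + 748 = (22517 - 1038/6125) + 748 = 137915587/6125 + 748 = 142497087/6125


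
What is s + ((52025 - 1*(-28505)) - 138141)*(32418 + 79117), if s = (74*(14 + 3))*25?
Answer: -6425611435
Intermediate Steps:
s = 31450 (s = (74*17)*25 = 1258*25 = 31450)
s + ((52025 - 1*(-28505)) - 138141)*(32418 + 79117) = 31450 + ((52025 - 1*(-28505)) - 138141)*(32418 + 79117) = 31450 + ((52025 + 28505) - 138141)*111535 = 31450 + (80530 - 138141)*111535 = 31450 - 57611*111535 = 31450 - 6425642885 = -6425611435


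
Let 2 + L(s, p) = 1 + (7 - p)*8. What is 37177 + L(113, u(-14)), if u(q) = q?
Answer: 37344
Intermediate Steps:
L(s, p) = 55 - 8*p (L(s, p) = -2 + (1 + (7 - p)*8) = -2 + (1 + (56 - 8*p)) = -2 + (57 - 8*p) = 55 - 8*p)
37177 + L(113, u(-14)) = 37177 + (55 - 8*(-14)) = 37177 + (55 + 112) = 37177 + 167 = 37344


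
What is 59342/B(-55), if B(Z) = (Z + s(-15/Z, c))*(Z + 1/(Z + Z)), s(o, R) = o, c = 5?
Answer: 35901910/1821351 ≈ 19.712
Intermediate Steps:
B(Z) = (Z + 1/(2*Z))*(Z - 15/Z) (B(Z) = (Z - 15/Z)*(Z + 1/(Z + Z)) = (Z - 15/Z)*(Z + 1/(2*Z)) = (Z + 1/(2*Z))*(Z - 15/Z))
59342/B(-55) = 59342/(-29/2 + (-55)² - 15/2/(-55)²) = 59342/(-29/2 + 3025 - 15/2*1/3025) = 59342/(-29/2 + 3025 - 3/1210) = 59342/(1821351/605) = 59342*(605/1821351) = 35901910/1821351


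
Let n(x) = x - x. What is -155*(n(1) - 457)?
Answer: 70835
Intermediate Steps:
n(x) = 0
-155*(n(1) - 457) = -155*(0 - 457) = -155*(-457) = 70835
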